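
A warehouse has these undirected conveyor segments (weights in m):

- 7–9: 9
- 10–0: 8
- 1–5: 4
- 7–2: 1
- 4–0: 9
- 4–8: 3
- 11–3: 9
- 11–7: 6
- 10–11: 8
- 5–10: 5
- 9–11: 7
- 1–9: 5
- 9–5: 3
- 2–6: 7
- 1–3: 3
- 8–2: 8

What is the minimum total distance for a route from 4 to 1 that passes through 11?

30 m

Best 4 to 11: 4–8–2–7–11 costing 18
Shortest 11→1: 11–9–1 = 12
Total via 11: 18 + 12 = 30 m.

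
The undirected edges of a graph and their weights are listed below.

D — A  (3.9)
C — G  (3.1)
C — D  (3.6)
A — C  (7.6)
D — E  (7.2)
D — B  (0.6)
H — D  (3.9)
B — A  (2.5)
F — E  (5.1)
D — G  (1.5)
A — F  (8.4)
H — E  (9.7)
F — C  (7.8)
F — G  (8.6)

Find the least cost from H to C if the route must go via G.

Shortest H→G: H → D → G = 5.4
Best G to C: G → C costing 3.1
Total via G: 5.4 + 3.1 = 8.5.

8.5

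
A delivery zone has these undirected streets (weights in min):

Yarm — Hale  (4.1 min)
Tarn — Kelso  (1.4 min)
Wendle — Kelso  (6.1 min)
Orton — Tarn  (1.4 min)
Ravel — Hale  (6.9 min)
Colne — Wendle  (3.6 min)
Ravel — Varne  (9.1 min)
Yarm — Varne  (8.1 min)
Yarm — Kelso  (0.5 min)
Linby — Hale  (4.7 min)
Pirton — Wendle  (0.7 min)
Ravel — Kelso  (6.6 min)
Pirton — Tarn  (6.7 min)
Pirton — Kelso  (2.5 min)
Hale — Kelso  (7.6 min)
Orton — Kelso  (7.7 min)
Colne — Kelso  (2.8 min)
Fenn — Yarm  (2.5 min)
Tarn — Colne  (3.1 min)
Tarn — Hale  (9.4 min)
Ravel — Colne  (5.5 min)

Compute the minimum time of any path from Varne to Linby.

Compare a few routes:
Varne–Ravel–Hale–Linby: 9.1+6.9+4.7 = 20.7
Varne–Yarm–Hale–Linby: 8.1+4.1+4.7 = 16.9
Varne–Yarm–Kelso–Hale–Linby: 8.1+0.5+7.6+4.7 = 20.9
The minimum is 16.9 min via Varne–Yarm–Hale–Linby.

16.9 min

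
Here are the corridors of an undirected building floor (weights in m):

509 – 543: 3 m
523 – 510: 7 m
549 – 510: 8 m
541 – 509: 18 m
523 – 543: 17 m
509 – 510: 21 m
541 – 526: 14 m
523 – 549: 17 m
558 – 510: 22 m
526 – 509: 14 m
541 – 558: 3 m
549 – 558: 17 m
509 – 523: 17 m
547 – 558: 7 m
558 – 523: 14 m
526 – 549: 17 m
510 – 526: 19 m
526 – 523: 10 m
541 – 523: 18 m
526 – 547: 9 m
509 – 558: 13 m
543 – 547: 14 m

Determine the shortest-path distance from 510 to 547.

Running Dijkstra from 510:
510: 0
523: 7  (via 510)
549: 8  (via 510)
526: 17  (via 523)
558: 21  (via 523)
509: 21  (via 510)
541: 24  (via 558)
543: 24  (via 523)
547: 26  (via 526)
Shortest route: 510–523–526–547 = 26 m.

26 m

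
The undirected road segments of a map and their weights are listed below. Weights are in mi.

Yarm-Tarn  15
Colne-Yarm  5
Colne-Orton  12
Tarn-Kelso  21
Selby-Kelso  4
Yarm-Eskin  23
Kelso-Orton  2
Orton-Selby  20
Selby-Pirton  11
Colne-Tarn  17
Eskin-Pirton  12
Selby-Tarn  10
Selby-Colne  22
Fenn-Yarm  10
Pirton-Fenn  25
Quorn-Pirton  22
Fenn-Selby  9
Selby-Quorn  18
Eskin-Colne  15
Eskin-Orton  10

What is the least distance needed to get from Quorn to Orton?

Enumerating some paths:
Quorn–Selby–Orton: 18+20 = 38
Quorn–Selby–Kelso–Orton: 18+4+2 = 24
The minimum is 24 mi via Quorn–Selby–Kelso–Orton.

24 mi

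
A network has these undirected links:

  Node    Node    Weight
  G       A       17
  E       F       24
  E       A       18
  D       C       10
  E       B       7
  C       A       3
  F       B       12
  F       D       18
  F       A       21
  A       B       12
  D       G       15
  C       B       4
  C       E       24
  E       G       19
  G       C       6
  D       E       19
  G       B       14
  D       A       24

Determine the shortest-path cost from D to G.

15

Candidate routes:
D - C - B - G: 10+4+14 = 28
D - C - G: 10+6 = 16
D - G: 15 = 15
The minimum is 15 via D - G.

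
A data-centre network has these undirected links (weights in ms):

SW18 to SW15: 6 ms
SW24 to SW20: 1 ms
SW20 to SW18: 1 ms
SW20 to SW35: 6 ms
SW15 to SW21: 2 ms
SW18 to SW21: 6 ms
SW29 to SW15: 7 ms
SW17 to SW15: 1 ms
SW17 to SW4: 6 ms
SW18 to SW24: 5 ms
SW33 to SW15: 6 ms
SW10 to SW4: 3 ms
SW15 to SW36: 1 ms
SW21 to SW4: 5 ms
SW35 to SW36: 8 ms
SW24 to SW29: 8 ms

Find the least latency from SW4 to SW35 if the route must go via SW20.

18 ms

Shortest SW4→SW20: SW4–SW21–SW18–SW20 = 12
Best SW20 to SW35: SW20–SW35 costing 6
Total via SW20: 12 + 6 = 18 ms.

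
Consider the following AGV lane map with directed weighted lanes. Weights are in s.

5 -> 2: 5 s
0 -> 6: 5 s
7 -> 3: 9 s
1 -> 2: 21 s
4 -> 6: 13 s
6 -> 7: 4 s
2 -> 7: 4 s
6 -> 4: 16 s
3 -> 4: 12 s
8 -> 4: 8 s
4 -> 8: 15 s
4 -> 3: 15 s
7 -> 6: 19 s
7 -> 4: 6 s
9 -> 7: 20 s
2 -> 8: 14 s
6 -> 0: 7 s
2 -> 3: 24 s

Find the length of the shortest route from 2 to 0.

Shortest distances from 2:
2: 0
7: 4  (via 2)
4: 10  (via 7)
3: 13  (via 7)
8: 14  (via 2)
6: 23  (via 7)
0: 30  (via 6)
Shortest route: 2–7–6–0 = 30 s.

30 s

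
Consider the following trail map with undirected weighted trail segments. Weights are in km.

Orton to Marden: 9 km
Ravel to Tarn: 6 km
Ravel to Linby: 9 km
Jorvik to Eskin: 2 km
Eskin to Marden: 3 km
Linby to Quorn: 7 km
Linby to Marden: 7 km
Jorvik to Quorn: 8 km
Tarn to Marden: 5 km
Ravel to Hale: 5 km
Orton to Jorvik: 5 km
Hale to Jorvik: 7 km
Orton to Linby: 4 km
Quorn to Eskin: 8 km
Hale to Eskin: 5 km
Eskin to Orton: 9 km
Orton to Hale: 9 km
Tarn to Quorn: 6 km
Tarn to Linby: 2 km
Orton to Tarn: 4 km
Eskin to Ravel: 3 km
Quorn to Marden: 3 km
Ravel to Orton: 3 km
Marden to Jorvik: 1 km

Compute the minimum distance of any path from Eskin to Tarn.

Candidate routes:
Eskin–Marden–Tarn: 3+5 = 8
Eskin–Ravel–Tarn: 3+6 = 9
Cheapest is Eskin–Marden–Tarn at 8 km.

8 km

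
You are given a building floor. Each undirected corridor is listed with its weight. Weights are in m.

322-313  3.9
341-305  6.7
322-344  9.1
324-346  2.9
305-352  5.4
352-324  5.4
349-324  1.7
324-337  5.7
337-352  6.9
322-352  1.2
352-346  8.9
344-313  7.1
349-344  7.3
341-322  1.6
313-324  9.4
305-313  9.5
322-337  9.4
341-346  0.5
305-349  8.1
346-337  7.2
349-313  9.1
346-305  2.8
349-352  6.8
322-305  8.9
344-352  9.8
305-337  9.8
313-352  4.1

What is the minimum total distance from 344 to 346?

11.2 m

Running Dijkstra from 344:
344: 0
313: 7.1  (via 344)
349: 7.3  (via 344)
324: 9  (via 349)
322: 9.1  (via 344)
352: 9.8  (via 344)
341: 10.7  (via 322)
346: 11.2  (via 341)
Shortest route: 344–322–341–346 = 11.2 m.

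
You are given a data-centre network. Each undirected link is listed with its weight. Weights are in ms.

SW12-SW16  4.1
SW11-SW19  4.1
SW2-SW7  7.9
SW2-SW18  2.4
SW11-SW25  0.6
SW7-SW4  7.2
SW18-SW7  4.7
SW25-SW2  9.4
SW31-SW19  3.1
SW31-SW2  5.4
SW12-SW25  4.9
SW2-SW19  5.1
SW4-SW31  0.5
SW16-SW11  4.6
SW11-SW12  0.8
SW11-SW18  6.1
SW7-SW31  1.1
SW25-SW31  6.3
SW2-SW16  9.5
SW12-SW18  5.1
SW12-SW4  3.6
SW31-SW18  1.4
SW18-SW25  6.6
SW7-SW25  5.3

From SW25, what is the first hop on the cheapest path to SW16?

Compare a few routes:
SW25 - SW11 - SW16: 0.6+4.6 = 5.2
SW25 - SW11 - SW12 - SW16: 0.6+0.8+4.1 = 5.5
The minimum is 5.2 ms via SW25 - SW11 - SW16.
So from SW25 the first move is to SW11.

SW11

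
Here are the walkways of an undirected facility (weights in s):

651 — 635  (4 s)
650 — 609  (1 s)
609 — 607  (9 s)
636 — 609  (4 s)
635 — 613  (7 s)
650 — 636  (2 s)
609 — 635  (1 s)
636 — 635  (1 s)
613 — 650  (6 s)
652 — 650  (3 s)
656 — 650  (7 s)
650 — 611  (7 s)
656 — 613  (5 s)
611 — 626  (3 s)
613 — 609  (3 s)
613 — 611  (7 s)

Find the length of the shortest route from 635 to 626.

Candidate routes:
635 → 609 → 650 → 611 → 626: 1+1+7+3 = 12
635 → 636 → 650 → 611 → 626: 1+2+7+3 = 13
The minimum is 12 s via 635 → 609 → 650 → 611 → 626.

12 s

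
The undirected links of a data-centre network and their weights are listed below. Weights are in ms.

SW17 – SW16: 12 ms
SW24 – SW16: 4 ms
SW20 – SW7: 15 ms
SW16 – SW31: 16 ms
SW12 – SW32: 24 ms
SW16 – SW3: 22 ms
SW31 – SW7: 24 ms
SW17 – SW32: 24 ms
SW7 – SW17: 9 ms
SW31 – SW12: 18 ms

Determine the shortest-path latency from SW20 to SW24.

Compare a few routes:
SW20 → SW7 → SW31 → SW16 → SW24: 15+24+16+4 = 59
SW20 → SW7 → SW17 → SW16 → SW24: 15+9+12+4 = 40
Cheapest is SW20 → SW7 → SW17 → SW16 → SW24 at 40 ms.

40 ms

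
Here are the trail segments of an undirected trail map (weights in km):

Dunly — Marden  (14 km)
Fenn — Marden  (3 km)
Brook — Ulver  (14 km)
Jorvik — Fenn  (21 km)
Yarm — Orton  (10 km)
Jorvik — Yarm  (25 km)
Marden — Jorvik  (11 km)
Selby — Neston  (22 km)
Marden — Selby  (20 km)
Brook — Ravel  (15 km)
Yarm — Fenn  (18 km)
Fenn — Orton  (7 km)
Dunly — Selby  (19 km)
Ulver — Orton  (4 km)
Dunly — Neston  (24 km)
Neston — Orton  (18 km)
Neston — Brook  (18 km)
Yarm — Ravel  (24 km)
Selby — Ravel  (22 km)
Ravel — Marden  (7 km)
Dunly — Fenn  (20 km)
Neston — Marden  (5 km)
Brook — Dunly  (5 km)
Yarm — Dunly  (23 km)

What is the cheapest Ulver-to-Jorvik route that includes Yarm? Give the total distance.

Shortest Ulver→Yarm: Ulver → Orton → Yarm = 14
Best Yarm to Jorvik: Yarm → Jorvik costing 25
Total via Yarm: 14 + 25 = 39 km.

39 km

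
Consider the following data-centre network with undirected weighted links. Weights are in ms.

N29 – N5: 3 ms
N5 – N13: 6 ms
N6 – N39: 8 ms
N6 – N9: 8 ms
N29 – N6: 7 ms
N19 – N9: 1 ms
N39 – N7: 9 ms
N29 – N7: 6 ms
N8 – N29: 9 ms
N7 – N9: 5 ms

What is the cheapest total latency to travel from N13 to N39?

24 ms

Shortest distances from N13:
N13: 0
N5: 6  (via N13)
N29: 9  (via N5)
N7: 15  (via N29)
N6: 16  (via N29)
N8: 18  (via N29)
N9: 20  (via N7)
N19: 21  (via N9)
N39: 24  (via N7)
Shortest route: N13–N5–N29–N7–N39 = 24 ms.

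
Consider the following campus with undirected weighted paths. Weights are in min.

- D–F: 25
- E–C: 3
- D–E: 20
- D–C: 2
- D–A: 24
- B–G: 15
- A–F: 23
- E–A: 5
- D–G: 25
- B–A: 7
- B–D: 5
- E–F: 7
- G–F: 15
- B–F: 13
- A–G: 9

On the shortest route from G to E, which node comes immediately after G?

Compare a few routes:
G - A - B - D - C - E: 9+7+5+2+3 = 26
G - F - E: 15+7 = 22
G - A - E: 9+5 = 14
G - B - D - C - E: 15+5+2+3 = 25
The minimum is 14 min via G - A - E.
So from G the first move is to A.

A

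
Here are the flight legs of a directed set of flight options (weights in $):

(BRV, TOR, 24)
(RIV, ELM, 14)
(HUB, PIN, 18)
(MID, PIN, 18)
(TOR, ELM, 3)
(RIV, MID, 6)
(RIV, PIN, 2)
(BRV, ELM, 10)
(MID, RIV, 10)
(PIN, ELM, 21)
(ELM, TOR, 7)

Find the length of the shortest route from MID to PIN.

$12

Running Dijkstra from MID:
MID: 0
RIV: 10  (via MID)
PIN: 12  (via RIV)
Shortest route: MID → RIV → PIN = $12.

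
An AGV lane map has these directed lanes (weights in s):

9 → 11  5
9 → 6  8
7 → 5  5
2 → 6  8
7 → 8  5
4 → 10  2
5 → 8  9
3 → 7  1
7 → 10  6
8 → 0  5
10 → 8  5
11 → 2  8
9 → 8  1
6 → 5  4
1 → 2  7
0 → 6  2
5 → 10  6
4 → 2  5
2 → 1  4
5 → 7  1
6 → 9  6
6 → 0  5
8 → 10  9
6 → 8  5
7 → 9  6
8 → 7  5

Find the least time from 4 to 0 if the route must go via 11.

44 s

Shortest 4→11: 4–10–8–7–9–11 = 23
Best 11 to 0: 11–2–6–0 costing 21
Total via 11: 23 + 21 = 44 s.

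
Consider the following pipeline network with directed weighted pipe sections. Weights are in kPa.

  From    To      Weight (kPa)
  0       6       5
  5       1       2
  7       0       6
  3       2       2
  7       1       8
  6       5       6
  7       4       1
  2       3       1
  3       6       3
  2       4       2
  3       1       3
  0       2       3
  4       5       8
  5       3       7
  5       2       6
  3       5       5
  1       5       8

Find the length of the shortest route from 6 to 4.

14 kPa

Shortest distances from 6:
6: 0
5: 6  (via 6)
1: 8  (via 5)
2: 12  (via 5)
3: 13  (via 5)
4: 14  (via 2)
Shortest route: 6 → 5 → 2 → 4 = 14 kPa.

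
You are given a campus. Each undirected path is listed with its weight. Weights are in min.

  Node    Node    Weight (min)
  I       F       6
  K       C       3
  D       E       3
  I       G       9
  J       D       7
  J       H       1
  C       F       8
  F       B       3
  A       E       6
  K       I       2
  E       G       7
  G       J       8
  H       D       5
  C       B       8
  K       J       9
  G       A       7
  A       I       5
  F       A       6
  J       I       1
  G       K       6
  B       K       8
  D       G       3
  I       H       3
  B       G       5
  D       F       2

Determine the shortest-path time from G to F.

Enumerating some paths:
G - E - D - F: 7+3+2 = 12
G - D - F: 3+2 = 5
G - B - F: 5+3 = 8
Cheapest is G - D - F at 5 min.

5 min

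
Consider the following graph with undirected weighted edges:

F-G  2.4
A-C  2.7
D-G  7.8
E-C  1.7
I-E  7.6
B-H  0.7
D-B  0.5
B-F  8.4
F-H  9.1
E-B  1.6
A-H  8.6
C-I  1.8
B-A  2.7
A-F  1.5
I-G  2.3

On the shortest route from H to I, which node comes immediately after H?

Candidate routes:
H → B → E → C → I: 0.7+1.6+1.7+1.8 = 5.8
H → B → A → C → I: 0.7+2.7+2.7+1.8 = 7.9
H → B → A → F → G → I: 0.7+2.7+1.5+2.4+2.3 = 9.6
The minimum is 5.8 via H → B → E → C → I.
So from H the first move is to B.

B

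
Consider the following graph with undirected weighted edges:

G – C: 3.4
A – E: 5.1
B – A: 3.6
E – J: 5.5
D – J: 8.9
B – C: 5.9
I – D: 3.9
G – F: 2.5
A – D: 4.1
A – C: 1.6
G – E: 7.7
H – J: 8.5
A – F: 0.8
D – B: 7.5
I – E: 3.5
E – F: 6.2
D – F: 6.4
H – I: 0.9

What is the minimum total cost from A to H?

Settle nodes by increasing distance from A:
A: 0
F: 0.8  (via A)
C: 1.6  (via A)
G: 3.3  (via F)
B: 3.6  (via A)
D: 4.1  (via A)
E: 5.1  (via A)
I: 8  (via D)
H: 8.9  (via I)
Shortest route: A–D–I–H = 8.9.

8.9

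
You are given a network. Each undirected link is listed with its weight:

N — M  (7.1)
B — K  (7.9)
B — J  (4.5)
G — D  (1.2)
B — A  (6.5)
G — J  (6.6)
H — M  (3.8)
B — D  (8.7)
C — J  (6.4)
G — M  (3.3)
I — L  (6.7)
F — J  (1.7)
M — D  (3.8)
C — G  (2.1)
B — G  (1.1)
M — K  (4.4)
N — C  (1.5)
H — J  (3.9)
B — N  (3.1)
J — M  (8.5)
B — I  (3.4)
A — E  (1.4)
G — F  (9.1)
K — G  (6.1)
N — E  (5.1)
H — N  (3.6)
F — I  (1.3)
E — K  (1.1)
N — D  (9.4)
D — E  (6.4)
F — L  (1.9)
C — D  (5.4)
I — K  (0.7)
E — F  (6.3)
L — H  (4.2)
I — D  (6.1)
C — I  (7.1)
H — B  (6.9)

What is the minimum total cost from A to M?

Running Dijkstra from A:
A: 0
E: 1.4  (via A)
K: 2.5  (via E)
I: 3.2  (via K)
F: 4.5  (via I)
J: 6.2  (via F)
L: 6.4  (via F)
B: 6.5  (via A)
N: 6.5  (via E)
M: 6.9  (via K)
Shortest route: A–E–K–M = 6.9.

6.9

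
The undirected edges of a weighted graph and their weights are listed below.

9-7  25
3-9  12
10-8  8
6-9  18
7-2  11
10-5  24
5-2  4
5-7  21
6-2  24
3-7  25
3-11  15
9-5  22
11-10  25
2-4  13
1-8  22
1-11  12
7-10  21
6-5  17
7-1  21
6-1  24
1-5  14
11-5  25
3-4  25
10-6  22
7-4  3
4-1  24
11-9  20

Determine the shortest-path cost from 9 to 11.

20

Settle nodes by increasing distance from 9:
9: 0
3: 12  (via 9)
6: 18  (via 9)
11: 20  (via 9)
Shortest route: 9 → 11 = 20.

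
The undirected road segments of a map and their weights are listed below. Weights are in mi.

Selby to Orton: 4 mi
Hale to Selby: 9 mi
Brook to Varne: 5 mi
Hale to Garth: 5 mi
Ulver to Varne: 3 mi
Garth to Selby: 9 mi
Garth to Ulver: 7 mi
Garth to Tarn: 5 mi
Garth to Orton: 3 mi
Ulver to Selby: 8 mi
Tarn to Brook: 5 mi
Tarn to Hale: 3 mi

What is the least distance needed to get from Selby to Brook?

Shortest distances from Selby:
Selby: 0
Orton: 4  (via Selby)
Garth: 7  (via Orton)
Ulver: 8  (via Selby)
Hale: 9  (via Selby)
Varne: 11  (via Ulver)
Tarn: 12  (via Garth)
Brook: 16  (via Varne)
Shortest route: Selby–Ulver–Varne–Brook = 16 mi.

16 mi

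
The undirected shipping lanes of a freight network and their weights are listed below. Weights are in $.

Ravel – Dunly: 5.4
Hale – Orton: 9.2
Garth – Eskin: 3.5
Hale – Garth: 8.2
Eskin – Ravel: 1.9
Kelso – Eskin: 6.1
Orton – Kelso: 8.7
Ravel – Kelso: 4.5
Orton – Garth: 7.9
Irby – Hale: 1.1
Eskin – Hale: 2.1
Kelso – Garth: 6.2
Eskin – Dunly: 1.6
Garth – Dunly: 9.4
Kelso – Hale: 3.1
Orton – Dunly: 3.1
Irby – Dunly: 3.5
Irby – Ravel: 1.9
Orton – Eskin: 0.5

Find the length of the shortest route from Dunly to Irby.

$3.5

Compare a few routes:
Dunly → Eskin → Hale → Irby: 1.6+2.1+1.1 = 4.8
Dunly → Irby: 3.5 = 3.5
Cheapest is Dunly → Irby at $3.5.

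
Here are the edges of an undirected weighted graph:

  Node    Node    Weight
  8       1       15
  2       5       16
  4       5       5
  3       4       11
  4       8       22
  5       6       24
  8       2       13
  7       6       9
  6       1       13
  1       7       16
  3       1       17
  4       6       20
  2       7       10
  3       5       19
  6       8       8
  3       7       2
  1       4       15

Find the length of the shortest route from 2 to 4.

Running Dijkstra from 2:
2: 0
7: 10  (via 2)
3: 12  (via 7)
8: 13  (via 2)
5: 16  (via 2)
6: 19  (via 7)
4: 21  (via 5)
Shortest route: 2–5–4 = 21.

21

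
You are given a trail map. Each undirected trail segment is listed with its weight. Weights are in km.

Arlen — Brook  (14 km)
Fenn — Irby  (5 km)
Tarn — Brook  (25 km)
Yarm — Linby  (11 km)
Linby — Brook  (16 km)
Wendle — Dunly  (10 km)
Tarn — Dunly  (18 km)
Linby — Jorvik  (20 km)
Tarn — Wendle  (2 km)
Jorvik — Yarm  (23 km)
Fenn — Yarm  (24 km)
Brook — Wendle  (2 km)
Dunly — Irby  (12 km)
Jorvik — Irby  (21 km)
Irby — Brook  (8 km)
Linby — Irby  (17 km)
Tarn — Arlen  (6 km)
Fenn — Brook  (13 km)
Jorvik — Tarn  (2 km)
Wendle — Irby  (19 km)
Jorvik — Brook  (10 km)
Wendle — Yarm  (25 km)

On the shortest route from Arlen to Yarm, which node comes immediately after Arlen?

Tarn

Enumerating some paths:
Arlen - Tarn - Wendle - Brook - Linby - Yarm: 6+2+2+16+11 = 37
Arlen - Tarn - Wendle - Yarm: 6+2+25 = 33
Arlen - Tarn - Jorvik - Linby - Yarm: 6+2+20+11 = 39
Arlen - Tarn - Jorvik - Yarm: 6+2+23 = 31
Cheapest is Arlen - Tarn - Jorvik - Yarm at 31 km.
So from Arlen the first move is to Tarn.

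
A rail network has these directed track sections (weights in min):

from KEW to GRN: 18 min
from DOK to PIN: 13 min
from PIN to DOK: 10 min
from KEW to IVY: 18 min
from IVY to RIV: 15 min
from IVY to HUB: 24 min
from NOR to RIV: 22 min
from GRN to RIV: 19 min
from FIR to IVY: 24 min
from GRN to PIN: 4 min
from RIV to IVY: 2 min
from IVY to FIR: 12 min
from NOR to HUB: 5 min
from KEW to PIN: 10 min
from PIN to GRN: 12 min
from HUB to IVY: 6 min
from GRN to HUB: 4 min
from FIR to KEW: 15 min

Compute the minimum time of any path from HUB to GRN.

Running Dijkstra from HUB:
HUB: 0
IVY: 6  (via HUB)
FIR: 18  (via IVY)
RIV: 21  (via IVY)
KEW: 33  (via FIR)
PIN: 43  (via KEW)
GRN: 51  (via KEW)
Shortest route: HUB → IVY → FIR → KEW → GRN = 51 min.

51 min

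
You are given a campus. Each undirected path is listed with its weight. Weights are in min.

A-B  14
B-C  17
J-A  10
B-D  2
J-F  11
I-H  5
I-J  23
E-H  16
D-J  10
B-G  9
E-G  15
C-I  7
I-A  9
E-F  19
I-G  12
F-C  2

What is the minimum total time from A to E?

30 min

Running Dijkstra from A:
A: 0
I: 9  (via A)
J: 10  (via A)
B: 14  (via A)
H: 14  (via I)
C: 16  (via I)
D: 16  (via B)
F: 18  (via C)
G: 21  (via I)
E: 30  (via H)
Shortest route: A–I–H–E = 30 min.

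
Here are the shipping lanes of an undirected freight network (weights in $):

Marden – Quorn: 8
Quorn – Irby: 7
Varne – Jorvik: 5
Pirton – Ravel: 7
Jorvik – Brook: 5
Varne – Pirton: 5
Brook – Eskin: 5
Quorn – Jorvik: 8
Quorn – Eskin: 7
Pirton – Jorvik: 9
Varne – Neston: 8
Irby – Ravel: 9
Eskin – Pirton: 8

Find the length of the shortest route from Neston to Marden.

Shortest distances from Neston:
Neston: 0
Varne: 8  (via Neston)
Jorvik: 13  (via Varne)
Pirton: 13  (via Varne)
Brook: 18  (via Jorvik)
Ravel: 20  (via Pirton)
Eskin: 21  (via Pirton)
Quorn: 21  (via Jorvik)
Irby: 28  (via Quorn)
Marden: 29  (via Quorn)
Shortest route: Neston–Varne–Jorvik–Quorn–Marden = $29.

$29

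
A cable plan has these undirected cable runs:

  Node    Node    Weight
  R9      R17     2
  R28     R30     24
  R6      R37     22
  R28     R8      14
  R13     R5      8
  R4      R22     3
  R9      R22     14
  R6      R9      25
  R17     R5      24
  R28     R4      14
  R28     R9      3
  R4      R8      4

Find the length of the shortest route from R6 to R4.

Enumerating some paths:
R6–R9–R28–R4: 25+3+14 = 42
R6–R9–R28–R8–R4: 25+3+14+4 = 46
Cheapest is R6–R9–R28–R4 at 42.

42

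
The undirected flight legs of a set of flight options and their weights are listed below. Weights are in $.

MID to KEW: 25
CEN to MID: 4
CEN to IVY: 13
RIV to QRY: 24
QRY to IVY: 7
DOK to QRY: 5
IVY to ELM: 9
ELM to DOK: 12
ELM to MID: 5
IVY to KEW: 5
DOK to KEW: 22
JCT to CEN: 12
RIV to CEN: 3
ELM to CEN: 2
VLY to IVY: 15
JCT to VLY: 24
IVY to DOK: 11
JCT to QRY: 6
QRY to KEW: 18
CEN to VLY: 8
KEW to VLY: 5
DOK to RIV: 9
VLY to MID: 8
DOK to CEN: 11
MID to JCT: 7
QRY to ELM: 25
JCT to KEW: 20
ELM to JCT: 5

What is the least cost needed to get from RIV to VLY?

$11

Shortest distances from RIV:
RIV: 0
CEN: 3  (via RIV)
ELM: 5  (via CEN)
MID: 7  (via CEN)
DOK: 9  (via RIV)
JCT: 10  (via ELM)
VLY: 11  (via CEN)
Shortest route: RIV–CEN–VLY = $11.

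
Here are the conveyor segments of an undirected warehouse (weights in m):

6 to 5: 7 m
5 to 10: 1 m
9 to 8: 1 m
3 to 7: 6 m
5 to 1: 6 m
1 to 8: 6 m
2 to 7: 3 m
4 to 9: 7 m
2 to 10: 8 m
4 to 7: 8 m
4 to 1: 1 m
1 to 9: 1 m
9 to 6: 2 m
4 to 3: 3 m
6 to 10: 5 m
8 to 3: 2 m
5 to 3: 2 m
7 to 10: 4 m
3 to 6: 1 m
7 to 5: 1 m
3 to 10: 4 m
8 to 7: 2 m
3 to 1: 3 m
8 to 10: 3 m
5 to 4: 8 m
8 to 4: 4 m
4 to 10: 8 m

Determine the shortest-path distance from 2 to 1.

7 m

Candidate routes:
2 - 7 - 8 - 9 - 1: 3+2+1+1 = 7
2 - 7 - 5 - 3 - 1: 3+1+2+3 = 9
Cheapest is 2 - 7 - 8 - 9 - 1 at 7 m.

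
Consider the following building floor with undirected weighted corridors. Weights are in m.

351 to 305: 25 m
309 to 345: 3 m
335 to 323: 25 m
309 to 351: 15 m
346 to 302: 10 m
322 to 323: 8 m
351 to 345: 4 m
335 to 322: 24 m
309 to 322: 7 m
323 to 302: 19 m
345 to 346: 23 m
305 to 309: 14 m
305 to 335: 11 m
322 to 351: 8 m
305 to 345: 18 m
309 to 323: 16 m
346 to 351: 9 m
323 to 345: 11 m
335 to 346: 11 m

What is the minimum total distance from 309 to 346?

Candidate routes:
309–345–351–346: 3+4+9 = 16
309–351–346: 15+9 = 24
309–322–351–346: 7+8+9 = 24
Cheapest is 309–345–351–346 at 16 m.

16 m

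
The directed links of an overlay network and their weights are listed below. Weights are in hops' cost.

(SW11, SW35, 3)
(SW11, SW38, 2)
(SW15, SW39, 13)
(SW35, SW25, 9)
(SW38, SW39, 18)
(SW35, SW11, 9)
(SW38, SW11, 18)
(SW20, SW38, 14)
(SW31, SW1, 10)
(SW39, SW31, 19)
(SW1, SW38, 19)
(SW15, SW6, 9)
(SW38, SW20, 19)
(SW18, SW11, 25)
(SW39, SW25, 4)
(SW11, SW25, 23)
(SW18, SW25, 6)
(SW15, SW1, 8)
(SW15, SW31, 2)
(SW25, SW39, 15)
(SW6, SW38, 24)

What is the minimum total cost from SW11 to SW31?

Settle nodes by increasing distance from SW11:
SW11: 0
SW38: 2  (via SW11)
SW35: 3  (via SW11)
SW25: 12  (via SW35)
SW39: 20  (via SW38)
SW20: 21  (via SW38)
SW31: 39  (via SW39)
Shortest route: SW11 → SW38 → SW39 → SW31 = 39 hops' cost.

39 hops' cost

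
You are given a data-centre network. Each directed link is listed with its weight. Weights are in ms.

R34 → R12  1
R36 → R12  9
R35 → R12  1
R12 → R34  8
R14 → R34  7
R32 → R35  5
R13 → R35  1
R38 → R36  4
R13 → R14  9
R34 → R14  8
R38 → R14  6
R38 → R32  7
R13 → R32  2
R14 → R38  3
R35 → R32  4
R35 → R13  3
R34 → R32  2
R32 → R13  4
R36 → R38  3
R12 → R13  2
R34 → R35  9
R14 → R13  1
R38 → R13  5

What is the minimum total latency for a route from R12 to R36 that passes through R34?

Best R12 to R34: R12 → R34 costing 8
Best R34 to R36: R34 → R14 → R38 → R36 costing 15
Total via R34: 8 + 15 = 23 ms.

23 ms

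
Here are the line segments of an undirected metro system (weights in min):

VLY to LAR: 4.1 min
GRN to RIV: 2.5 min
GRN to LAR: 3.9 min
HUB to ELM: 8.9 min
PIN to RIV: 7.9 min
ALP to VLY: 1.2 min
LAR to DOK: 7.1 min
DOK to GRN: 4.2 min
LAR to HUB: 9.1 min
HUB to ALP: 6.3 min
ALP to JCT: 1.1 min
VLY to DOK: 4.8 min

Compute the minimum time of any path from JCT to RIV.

Shortest distances from JCT:
JCT: 0
ALP: 1.1  (via JCT)
VLY: 2.3  (via ALP)
LAR: 6.4  (via VLY)
DOK: 7.1  (via VLY)
HUB: 7.4  (via ALP)
GRN: 10.3  (via LAR)
RIV: 12.8  (via GRN)
Shortest route: JCT → ALP → VLY → LAR → GRN → RIV = 12.8 min.

12.8 min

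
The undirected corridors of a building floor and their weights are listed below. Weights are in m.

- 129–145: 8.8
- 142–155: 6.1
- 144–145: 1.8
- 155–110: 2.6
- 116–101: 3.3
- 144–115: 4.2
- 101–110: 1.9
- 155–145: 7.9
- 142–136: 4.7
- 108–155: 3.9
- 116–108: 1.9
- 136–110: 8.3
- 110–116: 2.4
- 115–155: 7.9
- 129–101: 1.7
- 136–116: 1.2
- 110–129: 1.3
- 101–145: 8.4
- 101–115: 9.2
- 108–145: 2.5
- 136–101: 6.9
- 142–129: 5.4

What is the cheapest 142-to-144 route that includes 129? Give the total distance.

Shortest 142→129: 142 → 129 = 5.4
Shortest 129→144: 129 → 110 → 116 → 108 → 145 → 144 = 9.9
Total via 129: 5.4 + 9.9 = 15.3 m.

15.3 m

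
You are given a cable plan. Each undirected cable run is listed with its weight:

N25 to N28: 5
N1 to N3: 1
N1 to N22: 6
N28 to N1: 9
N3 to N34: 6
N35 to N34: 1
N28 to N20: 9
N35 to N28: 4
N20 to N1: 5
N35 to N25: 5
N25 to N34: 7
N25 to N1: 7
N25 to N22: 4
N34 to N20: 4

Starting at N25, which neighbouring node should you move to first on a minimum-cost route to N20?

Candidate routes:
N25–N28–N20: 5+9 = 14
N25–N35–N34–N20: 5+1+4 = 10
N25–N34–N20: 7+4 = 11
N25–N1–N20: 7+5 = 12
The minimum is 10 via N25–N35–N34–N20.
So from N25 the first move is to N35.

N35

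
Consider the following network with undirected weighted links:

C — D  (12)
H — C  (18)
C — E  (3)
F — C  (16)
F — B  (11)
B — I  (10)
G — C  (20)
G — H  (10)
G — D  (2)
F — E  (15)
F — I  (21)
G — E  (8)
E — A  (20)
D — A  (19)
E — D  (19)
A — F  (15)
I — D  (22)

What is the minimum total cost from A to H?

31

Compare a few routes:
A → D → G → H: 19+2+10 = 31
A → E → G → H: 20+8+10 = 38
Cheapest is A → D → G → H at 31.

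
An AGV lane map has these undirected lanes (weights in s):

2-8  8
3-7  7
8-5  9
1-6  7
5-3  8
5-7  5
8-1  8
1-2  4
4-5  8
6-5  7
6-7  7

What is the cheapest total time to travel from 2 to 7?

18 s

Compare a few routes:
2–8–5–7: 8+9+5 = 22
2–1–8–5–7: 4+8+9+5 = 26
2–1–6–5–7: 4+7+7+5 = 23
2–1–6–7: 4+7+7 = 18
The minimum is 18 s via 2–1–6–7.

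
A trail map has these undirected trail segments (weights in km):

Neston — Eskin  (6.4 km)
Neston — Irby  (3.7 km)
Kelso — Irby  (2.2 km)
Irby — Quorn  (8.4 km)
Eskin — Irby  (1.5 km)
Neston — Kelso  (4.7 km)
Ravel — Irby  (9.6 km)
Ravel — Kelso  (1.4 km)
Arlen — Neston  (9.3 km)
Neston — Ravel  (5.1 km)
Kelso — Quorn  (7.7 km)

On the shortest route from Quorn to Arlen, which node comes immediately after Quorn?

Irby

Candidate routes:
Quorn → Kelso → Irby → Neston → Arlen: 7.7+2.2+3.7+9.3 = 22.9
Quorn → Kelso → Neston → Arlen: 7.7+4.7+9.3 = 21.7
Quorn → Irby → Neston → Arlen: 8.4+3.7+9.3 = 21.4
The minimum is 21.4 km via Quorn → Irby → Neston → Arlen.
So from Quorn the first move is to Irby.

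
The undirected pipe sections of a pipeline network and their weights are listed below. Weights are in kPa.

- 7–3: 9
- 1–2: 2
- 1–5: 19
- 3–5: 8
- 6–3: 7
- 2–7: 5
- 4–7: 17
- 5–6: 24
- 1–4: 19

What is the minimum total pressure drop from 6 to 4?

33 kPa

Compare a few routes:
6 → 3 → 5 → 1 → 4: 7+8+19+19 = 53
6 → 3 → 7 → 2 → 1 → 4: 7+9+5+2+19 = 42
6 → 3 → 7 → 4: 7+9+17 = 33
Cheapest is 6 → 3 → 7 → 4 at 33 kPa.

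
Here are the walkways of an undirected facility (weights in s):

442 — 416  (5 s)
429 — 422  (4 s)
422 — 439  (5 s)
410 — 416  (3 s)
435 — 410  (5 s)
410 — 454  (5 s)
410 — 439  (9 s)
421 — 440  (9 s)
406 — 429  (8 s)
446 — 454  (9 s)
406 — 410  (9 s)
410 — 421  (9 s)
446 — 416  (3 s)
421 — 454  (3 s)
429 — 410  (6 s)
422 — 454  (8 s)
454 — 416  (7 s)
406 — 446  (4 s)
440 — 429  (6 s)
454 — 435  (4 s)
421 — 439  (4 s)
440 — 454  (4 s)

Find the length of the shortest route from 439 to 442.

Compare a few routes:
439 → 410 → 416 → 442: 9+3+5 = 17
439 → 421 → 454 → 416 → 442: 4+3+7+5 = 19
The minimum is 17 s via 439 → 410 → 416 → 442.

17 s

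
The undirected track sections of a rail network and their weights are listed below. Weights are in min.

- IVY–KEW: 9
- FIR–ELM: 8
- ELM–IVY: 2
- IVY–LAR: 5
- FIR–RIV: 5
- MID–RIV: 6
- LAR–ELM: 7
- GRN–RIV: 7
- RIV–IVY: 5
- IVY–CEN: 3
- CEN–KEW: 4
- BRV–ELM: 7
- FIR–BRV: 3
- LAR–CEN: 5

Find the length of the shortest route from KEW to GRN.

19 min

Shortest distances from KEW:
KEW: 0
CEN: 4  (via KEW)
IVY: 7  (via CEN)
ELM: 9  (via IVY)
LAR: 9  (via CEN)
RIV: 12  (via IVY)
BRV: 16  (via ELM)
FIR: 17  (via ELM)
MID: 18  (via RIV)
GRN: 19  (via RIV)
Shortest route: KEW → CEN → IVY → RIV → GRN = 19 min.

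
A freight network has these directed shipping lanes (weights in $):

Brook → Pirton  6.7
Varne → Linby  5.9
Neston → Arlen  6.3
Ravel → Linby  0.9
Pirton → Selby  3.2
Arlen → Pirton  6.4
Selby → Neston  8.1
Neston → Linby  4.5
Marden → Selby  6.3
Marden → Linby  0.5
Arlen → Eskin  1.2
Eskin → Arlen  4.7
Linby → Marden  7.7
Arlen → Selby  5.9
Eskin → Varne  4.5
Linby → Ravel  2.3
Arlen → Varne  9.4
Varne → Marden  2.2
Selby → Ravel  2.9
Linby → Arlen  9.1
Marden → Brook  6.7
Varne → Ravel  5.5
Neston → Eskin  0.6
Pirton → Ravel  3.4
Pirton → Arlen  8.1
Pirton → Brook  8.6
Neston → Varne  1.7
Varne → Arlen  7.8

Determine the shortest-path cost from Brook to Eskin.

$16

Compare a few routes:
Brook → Pirton → Selby → Neston → Eskin: 6.7+3.2+8.1+0.6 = 18.6
Brook → Pirton → Arlen → Eskin: 6.7+8.1+1.2 = 16
Cheapest is Brook → Pirton → Arlen → Eskin at $16.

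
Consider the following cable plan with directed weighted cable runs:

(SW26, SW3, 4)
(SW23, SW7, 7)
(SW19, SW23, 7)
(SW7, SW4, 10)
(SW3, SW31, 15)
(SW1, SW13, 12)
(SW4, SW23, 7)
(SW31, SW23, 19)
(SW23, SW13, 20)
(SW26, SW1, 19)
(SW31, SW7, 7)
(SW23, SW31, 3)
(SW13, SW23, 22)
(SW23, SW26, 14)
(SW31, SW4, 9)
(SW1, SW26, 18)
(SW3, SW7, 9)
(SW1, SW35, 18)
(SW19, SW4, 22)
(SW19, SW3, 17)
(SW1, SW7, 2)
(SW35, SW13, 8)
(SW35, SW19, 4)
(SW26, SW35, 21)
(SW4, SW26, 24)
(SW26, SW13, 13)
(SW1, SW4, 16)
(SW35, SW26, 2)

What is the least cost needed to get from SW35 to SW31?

Running Dijkstra from SW35:
SW35: 0
SW26: 2  (via SW35)
SW19: 4  (via SW35)
SW3: 6  (via SW26)
SW13: 8  (via SW35)
SW23: 11  (via SW19)
SW31: 14  (via SW23)
Shortest route: SW35 → SW19 → SW23 → SW31 = 14.

14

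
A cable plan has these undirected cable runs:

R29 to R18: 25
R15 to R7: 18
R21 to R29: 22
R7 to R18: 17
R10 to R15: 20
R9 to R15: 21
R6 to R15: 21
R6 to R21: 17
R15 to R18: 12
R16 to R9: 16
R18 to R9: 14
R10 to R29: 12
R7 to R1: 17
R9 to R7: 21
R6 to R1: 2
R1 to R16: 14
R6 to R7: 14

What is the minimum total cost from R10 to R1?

43

Running Dijkstra from R10:
R10: 0
R29: 12  (via R10)
R15: 20  (via R10)
R18: 32  (via R15)
R21: 34  (via R29)
R7: 38  (via R15)
R6: 41  (via R15)
R9: 41  (via R15)
R1: 43  (via R6)
Shortest route: R10 → R15 → R6 → R1 = 43.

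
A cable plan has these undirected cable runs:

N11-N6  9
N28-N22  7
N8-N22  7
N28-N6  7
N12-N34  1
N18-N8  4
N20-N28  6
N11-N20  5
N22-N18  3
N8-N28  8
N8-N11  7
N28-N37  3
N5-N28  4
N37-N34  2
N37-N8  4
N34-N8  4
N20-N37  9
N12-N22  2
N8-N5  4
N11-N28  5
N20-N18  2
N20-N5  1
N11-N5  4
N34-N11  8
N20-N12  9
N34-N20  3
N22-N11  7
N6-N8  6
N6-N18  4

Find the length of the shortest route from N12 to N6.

9

Running Dijkstra from N12:
N12: 0
N34: 1  (via N12)
N22: 2  (via N12)
N37: 3  (via N34)
N20: 4  (via N34)
N8: 5  (via N34)
N5: 5  (via N20)
N18: 5  (via N22)
N28: 6  (via N37)
N6: 9  (via N18)
Shortest route: N12 → N22 → N18 → N6 = 9.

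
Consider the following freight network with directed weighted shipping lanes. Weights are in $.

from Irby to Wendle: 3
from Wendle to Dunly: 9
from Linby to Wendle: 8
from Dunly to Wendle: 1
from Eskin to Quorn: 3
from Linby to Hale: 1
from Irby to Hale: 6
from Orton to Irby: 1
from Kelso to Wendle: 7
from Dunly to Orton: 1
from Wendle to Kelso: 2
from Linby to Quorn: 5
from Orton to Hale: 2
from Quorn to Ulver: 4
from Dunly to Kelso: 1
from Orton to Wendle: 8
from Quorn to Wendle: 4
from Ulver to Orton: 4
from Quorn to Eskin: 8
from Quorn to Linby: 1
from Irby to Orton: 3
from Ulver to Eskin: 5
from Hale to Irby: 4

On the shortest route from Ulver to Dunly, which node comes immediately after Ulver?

Orton

Candidate routes:
Ulver–Orton–Irby–Wendle–Dunly: 4+1+3+9 = 17
Ulver–Orton–Hale–Irby–Wendle–Dunly: 4+2+4+3+9 = 22
Ulver–Orton–Wendle–Dunly: 4+8+9 = 21
Ulver–Eskin–Quorn–Wendle–Dunly: 5+3+4+9 = 21
The minimum is $17 via Ulver–Orton–Irby–Wendle–Dunly.
So from Ulver the first move is to Orton.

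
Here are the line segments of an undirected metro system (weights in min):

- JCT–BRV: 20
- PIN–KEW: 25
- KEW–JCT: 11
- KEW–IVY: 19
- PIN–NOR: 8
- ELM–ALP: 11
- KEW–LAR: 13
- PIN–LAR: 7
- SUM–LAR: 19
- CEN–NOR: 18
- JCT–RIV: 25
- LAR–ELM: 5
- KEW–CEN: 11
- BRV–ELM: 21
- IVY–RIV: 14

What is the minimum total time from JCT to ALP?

40 min

Compare a few routes:
JCT - BRV - ELM - ALP: 20+21+11 = 52
JCT - KEW - CEN - NOR - PIN - LAR - ELM - ALP: 11+11+18+8+7+5+11 = 71
JCT - KEW - LAR - ELM - ALP: 11+13+5+11 = 40
JCT - KEW - PIN - LAR - ELM - ALP: 11+25+7+5+11 = 59
The minimum is 40 min via JCT - KEW - LAR - ELM - ALP.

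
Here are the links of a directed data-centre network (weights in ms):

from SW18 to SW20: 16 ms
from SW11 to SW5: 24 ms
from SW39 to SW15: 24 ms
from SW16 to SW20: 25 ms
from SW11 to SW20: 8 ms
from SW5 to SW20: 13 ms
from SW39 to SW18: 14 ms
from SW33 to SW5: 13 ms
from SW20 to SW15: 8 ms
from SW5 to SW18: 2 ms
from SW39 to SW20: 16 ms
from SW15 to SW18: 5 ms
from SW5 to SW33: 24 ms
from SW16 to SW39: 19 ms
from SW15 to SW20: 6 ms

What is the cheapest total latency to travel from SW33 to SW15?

Running Dijkstra from SW33:
SW33: 0
SW5: 13  (via SW33)
SW18: 15  (via SW5)
SW20: 26  (via SW5)
SW15: 34  (via SW20)
Shortest route: SW33–SW5–SW20–SW15 = 34 ms.

34 ms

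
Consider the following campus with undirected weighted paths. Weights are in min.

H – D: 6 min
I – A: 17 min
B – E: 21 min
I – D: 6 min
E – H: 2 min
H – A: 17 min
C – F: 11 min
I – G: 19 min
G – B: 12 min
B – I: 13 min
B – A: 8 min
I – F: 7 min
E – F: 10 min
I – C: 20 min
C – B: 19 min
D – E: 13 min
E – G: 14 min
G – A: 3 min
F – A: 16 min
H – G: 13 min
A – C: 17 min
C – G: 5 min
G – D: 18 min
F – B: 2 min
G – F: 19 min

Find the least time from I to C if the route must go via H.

30 min

Best I to H: I–D–H costing 12
Best H to C: H–G–C costing 18
Total via H: 12 + 18 = 30 min.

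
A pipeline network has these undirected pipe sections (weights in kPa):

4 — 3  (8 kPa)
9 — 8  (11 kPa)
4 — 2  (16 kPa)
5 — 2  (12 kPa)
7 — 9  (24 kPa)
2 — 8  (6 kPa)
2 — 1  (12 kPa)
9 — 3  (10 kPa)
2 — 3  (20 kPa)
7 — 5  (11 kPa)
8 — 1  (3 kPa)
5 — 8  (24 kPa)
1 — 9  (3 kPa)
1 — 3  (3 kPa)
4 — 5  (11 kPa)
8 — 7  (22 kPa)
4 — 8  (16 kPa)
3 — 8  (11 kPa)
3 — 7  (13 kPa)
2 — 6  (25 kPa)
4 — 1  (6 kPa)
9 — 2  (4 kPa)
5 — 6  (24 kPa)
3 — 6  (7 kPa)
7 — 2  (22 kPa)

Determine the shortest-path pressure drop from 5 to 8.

Compare a few routes:
5 → 2 → 9 → 1 → 8: 12+4+3+3 = 22
5 → 2 → 8: 12+6 = 18
5 → 4 → 1 → 8: 11+6+3 = 20
5 → 8: 24 = 24
Cheapest is 5 → 2 → 8 at 18 kPa.

18 kPa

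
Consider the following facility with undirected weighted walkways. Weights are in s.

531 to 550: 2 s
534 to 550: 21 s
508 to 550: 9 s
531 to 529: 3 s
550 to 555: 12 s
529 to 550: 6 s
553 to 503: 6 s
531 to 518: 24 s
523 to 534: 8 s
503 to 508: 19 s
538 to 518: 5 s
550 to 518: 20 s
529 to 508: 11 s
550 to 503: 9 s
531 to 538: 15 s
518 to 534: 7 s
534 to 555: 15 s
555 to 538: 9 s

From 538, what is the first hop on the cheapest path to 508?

Enumerating some paths:
538–531–529–508: 15+3+11 = 29
538–555–550–508: 9+12+9 = 30
538–531–550–508: 15+2+9 = 26
The minimum is 26 s via 538–531–550–508.
So from 538 the first move is to 531.

531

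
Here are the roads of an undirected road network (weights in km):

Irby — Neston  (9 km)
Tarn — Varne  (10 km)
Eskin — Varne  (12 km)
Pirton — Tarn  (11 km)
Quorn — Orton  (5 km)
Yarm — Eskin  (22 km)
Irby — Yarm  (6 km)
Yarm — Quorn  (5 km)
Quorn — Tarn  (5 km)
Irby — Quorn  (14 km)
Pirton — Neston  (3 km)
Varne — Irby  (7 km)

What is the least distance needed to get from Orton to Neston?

Running Dijkstra from Orton:
Orton: 0
Quorn: 5  (via Orton)
Yarm: 10  (via Quorn)
Tarn: 10  (via Quorn)
Irby: 16  (via Yarm)
Varne: 20  (via Tarn)
Pirton: 21  (via Tarn)
Neston: 24  (via Pirton)
Shortest route: Orton–Quorn–Tarn–Pirton–Neston = 24 km.

24 km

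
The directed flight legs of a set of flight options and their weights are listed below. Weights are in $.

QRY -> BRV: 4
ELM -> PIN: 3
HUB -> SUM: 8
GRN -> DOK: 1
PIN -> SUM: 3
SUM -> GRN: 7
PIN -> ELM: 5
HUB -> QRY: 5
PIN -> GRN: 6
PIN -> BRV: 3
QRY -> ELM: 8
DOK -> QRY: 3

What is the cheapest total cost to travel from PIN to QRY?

$10

Settle nodes by increasing distance from PIN:
PIN: 0
BRV: 3  (via PIN)
SUM: 3  (via PIN)
ELM: 5  (via PIN)
GRN: 6  (via PIN)
DOK: 7  (via GRN)
QRY: 10  (via DOK)
Shortest route: PIN → GRN → DOK → QRY = $10.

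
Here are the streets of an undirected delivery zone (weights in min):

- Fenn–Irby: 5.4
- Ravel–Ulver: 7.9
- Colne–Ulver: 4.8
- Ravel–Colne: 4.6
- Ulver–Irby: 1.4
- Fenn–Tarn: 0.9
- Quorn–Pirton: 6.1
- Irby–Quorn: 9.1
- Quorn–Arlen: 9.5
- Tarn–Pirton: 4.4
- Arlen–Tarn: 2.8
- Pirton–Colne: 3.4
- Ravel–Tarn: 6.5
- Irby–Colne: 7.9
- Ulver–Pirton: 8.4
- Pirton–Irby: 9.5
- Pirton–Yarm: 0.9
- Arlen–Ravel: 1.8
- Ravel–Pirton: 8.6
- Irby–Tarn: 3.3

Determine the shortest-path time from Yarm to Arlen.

Shortest distances from Yarm:
Yarm: 0
Pirton: 0.9  (via Yarm)
Colne: 4.3  (via Pirton)
Tarn: 5.3  (via Pirton)
Fenn: 6.2  (via Tarn)
Quorn: 7  (via Pirton)
Arlen: 8.1  (via Tarn)
Shortest route: Yarm → Pirton → Tarn → Arlen = 8.1 min.

8.1 min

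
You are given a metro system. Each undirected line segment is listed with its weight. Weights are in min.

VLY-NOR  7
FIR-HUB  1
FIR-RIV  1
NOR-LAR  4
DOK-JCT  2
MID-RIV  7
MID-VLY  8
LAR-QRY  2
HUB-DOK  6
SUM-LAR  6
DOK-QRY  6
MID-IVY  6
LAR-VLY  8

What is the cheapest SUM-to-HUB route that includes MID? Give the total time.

31 min

Best SUM to MID: SUM–LAR–VLY–MID costing 22
Best MID to HUB: MID–RIV–FIR–HUB costing 9
Total via MID: 22 + 9 = 31 min.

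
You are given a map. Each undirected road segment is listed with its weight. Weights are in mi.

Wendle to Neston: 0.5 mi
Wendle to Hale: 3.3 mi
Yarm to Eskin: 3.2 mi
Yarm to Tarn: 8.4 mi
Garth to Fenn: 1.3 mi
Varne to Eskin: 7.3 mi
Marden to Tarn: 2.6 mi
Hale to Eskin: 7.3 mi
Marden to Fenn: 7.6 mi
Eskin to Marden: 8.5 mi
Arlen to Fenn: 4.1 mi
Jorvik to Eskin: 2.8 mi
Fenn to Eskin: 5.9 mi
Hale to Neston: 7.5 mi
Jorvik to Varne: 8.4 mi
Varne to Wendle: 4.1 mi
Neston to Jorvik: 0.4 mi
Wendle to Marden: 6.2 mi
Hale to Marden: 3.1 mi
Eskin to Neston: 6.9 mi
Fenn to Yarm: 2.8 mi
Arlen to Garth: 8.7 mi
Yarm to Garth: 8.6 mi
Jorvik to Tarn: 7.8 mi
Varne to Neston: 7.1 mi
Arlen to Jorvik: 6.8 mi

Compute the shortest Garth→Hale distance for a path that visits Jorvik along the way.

14.2 mi

Best Garth to Jorvik: Garth–Fenn–Eskin–Jorvik costing 10
Best Jorvik to Hale: Jorvik–Neston–Wendle–Hale costing 4.2
Total via Jorvik: 10 + 4.2 = 14.2 mi.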